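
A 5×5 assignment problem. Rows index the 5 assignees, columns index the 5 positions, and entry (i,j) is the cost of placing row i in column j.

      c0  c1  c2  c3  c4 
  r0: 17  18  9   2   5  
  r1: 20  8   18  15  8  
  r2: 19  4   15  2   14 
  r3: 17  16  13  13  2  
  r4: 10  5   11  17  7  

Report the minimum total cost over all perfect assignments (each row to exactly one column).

optimal assignment: row0→col2 (cost 9), row1→col1 (cost 8), row2→col3 (cost 2), row3→col4 (cost 2), row4→col0 (cost 10)
total = 9 + 8 + 2 + 2 + 10 = 31

Minimum assignment cost: 31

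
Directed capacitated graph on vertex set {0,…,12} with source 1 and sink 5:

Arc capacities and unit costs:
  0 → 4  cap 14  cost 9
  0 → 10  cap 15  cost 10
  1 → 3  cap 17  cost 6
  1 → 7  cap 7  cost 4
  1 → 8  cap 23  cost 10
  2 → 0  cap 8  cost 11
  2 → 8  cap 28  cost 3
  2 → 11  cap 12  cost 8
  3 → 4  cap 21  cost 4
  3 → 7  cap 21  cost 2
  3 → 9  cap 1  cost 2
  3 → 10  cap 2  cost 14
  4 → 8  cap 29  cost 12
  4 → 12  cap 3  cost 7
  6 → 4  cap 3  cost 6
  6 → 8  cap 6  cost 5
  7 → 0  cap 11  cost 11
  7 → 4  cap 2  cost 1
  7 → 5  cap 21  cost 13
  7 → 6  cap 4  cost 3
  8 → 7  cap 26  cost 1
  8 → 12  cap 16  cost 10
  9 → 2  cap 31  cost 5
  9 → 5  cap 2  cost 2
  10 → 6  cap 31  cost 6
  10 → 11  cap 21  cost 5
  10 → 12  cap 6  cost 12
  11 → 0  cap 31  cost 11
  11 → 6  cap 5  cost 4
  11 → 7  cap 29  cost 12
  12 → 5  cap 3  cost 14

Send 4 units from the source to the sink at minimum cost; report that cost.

shortest-cost path #1: 1→3→9→5 push 1 @ unit cost 10 (adds 10)
shortest-cost path #2: 1→7→5 push 3 @ unit cost 17 (adds 51)
total cost = 61

Minimum cost for 4 units: 61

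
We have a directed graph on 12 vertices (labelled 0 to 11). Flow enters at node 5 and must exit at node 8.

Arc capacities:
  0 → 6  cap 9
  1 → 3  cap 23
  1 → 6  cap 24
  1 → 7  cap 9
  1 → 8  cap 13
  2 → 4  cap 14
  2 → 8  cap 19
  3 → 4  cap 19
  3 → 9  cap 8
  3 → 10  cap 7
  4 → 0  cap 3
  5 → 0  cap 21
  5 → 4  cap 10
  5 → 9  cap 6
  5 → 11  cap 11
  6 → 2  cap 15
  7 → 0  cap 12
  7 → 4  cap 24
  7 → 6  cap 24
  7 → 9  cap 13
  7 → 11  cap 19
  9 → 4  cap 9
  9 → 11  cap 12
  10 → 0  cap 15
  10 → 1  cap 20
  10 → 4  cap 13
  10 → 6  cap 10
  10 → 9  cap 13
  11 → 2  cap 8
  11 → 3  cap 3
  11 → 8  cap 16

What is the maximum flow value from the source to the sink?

augment #1: 5→11→8 bottleneck 11, total now 11
augment #2: 5→9→11→8 bottleneck 5, total now 16
augment #3: 5→0→6→2→8 bottleneck 9, total now 25
augment #4: 5→9→11→2→8 bottleneck 1, total now 26

Maximum flow value: 26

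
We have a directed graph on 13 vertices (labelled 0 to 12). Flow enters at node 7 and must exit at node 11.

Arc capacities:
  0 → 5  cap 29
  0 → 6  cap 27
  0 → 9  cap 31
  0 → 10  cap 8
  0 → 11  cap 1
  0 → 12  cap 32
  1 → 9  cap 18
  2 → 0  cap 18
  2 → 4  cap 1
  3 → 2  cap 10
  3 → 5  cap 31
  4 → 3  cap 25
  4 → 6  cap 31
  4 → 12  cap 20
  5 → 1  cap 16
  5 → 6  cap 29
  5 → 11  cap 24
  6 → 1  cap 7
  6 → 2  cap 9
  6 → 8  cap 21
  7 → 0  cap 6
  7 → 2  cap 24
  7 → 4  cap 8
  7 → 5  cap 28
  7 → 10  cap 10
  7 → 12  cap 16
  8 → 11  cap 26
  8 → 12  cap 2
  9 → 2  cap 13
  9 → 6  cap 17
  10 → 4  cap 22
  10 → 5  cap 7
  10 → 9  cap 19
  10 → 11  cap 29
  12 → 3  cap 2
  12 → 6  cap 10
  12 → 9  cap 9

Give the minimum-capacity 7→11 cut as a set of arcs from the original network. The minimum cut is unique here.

augment #1: 7→0→11 push 1
augment #2: 7→5→11 push 24
augment #3: 7→10→11 push 10
augment #4: 7→0→10→11 push 5
augment #5: 7→2→0→10→11 push 3
augment #6: 7→4→6→8→11 push 8
augment #7: 7→5→6→8→11 push 4
augment #8: 7→12→6→8→11 push 9
max flow = 64; residual-reachable set from 7 gives S-side
cut edges (S→T): {(0,10), (0,11), (5,11), (6,8), (7,10)} total cap 64

Min-cut arcs: {(0,10), (0,11), (5,11), (6,8), (7,10)} (total capacity 64)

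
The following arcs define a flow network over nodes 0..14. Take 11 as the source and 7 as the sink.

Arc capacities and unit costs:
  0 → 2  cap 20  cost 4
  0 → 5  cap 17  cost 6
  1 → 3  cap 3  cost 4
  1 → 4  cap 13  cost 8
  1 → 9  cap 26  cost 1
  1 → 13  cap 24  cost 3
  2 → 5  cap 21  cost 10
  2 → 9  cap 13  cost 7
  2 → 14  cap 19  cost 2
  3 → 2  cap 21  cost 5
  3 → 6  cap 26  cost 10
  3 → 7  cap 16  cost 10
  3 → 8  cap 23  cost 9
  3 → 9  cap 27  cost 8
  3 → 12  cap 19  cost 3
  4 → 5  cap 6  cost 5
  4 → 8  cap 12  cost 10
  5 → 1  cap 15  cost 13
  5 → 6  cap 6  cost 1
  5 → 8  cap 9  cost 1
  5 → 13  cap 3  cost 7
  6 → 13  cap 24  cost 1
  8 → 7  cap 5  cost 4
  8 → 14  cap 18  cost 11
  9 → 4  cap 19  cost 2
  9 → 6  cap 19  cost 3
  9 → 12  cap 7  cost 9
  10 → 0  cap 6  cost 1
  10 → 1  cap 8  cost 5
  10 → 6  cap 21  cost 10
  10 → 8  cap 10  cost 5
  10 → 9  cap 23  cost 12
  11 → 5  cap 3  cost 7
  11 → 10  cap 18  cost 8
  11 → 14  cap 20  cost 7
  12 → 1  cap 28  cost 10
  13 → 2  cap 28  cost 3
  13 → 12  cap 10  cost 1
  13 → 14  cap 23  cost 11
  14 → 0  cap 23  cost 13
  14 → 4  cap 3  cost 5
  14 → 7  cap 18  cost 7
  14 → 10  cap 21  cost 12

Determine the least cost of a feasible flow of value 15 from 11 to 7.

shortest-cost path #1: 11→5→8→7 push 3 @ unit cost 12 (adds 36)
shortest-cost path #2: 11→14→7 push 12 @ unit cost 14 (adds 168)
total cost = 204

Minimum cost for 15 units: 204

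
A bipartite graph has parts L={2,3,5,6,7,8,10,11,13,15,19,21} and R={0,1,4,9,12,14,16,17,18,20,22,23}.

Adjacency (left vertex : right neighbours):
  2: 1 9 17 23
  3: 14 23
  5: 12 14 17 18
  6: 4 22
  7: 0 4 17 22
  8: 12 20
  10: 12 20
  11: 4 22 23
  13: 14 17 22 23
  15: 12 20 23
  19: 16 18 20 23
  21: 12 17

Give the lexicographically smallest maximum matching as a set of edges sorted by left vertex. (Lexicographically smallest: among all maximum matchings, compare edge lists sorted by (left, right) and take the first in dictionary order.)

|M| = 11 (so the lex-smallest maximum matching has 11 edges)
process left vertices in ascending order; for each, take the smallest-labelled available neighbour that still permits 11 edges overall, or leave it unmatched if none does
lex-smallest matching: {2-1, 3-14, 5-18, 6-4, 7-0, 8-12, 10-20, 11-22, 13-17, 15-23, 19-16}

Lex-smallest maximum matching: {(2,1), (3,14), (5,18), (6,4), (7,0), (8,12), (10,20), (11,22), (13,17), (15,23), (19,16)}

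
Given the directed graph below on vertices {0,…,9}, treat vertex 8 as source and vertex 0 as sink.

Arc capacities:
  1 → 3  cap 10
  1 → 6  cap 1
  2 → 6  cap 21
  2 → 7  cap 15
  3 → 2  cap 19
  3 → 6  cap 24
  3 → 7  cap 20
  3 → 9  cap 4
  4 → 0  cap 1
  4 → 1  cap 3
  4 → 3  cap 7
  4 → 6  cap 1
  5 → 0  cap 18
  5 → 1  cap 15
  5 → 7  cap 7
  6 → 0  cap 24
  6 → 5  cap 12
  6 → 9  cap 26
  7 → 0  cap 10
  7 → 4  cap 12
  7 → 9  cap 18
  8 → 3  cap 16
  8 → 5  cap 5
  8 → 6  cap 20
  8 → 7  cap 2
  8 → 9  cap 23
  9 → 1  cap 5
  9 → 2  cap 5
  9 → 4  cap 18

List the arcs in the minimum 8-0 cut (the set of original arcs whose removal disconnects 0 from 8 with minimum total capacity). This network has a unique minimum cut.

Min-cut arcs: {(4,0), (6,0), (6,5), (7,0), (8,5)} (total capacity 52)

augment #1: 8→5→0 push 5
augment #2: 8→6→0 push 20
augment #3: 8→7→0 push 2
augment #4: 8→3→6→0 push 4
augment #5: 8→3→7→0 push 8
augment #6: 8→9→4→0 push 1
augment #7: 8→3→6→5→0 push 4
augment #8: 8→9→1→6→5→0 push 1
augment #9: 8→9→2→6→5→0 push 5
augment #10: 8→9→4→6→5→0 push 1
augment #11: 8→9→1→3→6→5→0 push 1
max flow = 52; residual-reachable set from 8 gives S-side
cut edges (S→T): {(4,0), (6,0), (6,5), (7,0), (8,5)} total cap 52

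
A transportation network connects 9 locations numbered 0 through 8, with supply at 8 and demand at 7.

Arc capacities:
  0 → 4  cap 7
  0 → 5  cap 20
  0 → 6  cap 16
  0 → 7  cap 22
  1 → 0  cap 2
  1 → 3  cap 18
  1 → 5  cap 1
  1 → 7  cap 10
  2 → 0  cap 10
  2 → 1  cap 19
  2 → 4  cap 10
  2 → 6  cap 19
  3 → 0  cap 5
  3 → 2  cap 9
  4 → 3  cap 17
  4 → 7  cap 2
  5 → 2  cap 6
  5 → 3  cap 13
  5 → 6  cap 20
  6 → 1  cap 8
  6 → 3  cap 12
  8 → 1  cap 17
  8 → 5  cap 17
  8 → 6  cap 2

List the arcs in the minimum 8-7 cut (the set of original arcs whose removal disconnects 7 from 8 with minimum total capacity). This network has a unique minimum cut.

augment #1: 8→1→7 push 10
augment #2: 8→1→0→7 push 2
augment #3: 8→1→3→0→7 push 5
augment #4: 8→5→2→0→7 push 6
augment #5: 8→5→3→2→0→7 push 4
augment #6: 8→5→3→2→4→7 push 2
max flow = 29; residual-reachable set from 8 gives S-side
cut edges (S→T): {(1,0), (1,7), (2,0), (3,0), (4,7)} total cap 29

Min-cut arcs: {(1,0), (1,7), (2,0), (3,0), (4,7)} (total capacity 29)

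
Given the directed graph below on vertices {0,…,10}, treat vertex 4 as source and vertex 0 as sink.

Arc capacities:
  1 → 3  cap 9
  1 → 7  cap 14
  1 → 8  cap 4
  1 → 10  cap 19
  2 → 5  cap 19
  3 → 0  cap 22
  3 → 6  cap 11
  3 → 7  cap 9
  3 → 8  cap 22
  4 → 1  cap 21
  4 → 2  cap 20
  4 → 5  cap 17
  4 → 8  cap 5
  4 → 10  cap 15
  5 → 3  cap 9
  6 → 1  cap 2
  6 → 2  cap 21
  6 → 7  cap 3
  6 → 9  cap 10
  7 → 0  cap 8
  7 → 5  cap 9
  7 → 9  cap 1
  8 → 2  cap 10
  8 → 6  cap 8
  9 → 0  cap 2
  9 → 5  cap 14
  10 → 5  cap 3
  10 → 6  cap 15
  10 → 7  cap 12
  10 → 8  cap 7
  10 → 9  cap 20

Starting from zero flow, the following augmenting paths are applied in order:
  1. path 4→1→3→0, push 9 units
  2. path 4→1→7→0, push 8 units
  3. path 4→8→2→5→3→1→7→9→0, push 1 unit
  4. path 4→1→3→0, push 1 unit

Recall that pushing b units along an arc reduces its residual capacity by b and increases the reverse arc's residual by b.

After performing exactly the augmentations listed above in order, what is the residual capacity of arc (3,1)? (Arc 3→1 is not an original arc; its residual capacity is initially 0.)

after path 1 (4→1→3→0, push 9): res(3,1)=9
after path 2 (4→1→7→0, push 8): res(3,1)=9
after path 3 (4→8→2→5→3→1→7→9→0, push 1): res(3,1)=8
after path 4 (4→1→3→0, push 1): res(3,1)=9

Residual capacity of (3,1): 9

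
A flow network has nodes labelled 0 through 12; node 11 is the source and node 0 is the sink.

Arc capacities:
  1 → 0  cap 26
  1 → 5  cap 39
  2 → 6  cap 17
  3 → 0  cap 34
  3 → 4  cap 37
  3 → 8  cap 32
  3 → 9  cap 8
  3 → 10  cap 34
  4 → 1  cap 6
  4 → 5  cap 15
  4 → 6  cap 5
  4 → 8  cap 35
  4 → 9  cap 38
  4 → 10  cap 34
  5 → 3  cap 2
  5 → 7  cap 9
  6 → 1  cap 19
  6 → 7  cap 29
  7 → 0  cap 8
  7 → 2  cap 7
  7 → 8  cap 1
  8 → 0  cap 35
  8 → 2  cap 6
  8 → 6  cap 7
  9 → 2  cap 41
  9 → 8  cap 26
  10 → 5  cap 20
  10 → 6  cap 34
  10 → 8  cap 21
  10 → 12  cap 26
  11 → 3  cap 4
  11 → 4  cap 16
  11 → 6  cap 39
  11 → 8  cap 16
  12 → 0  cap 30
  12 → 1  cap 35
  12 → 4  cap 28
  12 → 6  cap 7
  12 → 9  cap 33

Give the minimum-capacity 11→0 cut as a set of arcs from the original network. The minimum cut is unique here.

augment #1: 11→3→0 push 4
augment #2: 11→8→0 push 16
augment #3: 11→4→1→0 push 6
augment #4: 11→4→8→0 push 10
augment #5: 11→6→1→0 push 19
augment #6: 11→6→7→0 push 8
augment #7: 11→6→7→8→0 push 1
max flow = 64; residual-reachable set from 11 gives S-side
cut edges (S→T): {(6,1), (7,0), (7,8), (11,3), (11,4), (11,8)} total cap 64

Min-cut arcs: {(6,1), (7,0), (7,8), (11,3), (11,4), (11,8)} (total capacity 64)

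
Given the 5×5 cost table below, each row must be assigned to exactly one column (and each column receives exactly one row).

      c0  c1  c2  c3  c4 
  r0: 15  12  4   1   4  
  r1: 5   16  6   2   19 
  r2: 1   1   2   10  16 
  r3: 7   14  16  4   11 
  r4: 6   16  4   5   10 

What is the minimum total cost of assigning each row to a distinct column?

one of 2 optimal assignments: row0→col4 (cost 4), row1→col0 (cost 5), row2→col1 (cost 1), row3→col3 (cost 4), row4→col2 (cost 4)
total = 4 + 5 + 1 + 4 + 4 = 18

Minimum assignment cost: 18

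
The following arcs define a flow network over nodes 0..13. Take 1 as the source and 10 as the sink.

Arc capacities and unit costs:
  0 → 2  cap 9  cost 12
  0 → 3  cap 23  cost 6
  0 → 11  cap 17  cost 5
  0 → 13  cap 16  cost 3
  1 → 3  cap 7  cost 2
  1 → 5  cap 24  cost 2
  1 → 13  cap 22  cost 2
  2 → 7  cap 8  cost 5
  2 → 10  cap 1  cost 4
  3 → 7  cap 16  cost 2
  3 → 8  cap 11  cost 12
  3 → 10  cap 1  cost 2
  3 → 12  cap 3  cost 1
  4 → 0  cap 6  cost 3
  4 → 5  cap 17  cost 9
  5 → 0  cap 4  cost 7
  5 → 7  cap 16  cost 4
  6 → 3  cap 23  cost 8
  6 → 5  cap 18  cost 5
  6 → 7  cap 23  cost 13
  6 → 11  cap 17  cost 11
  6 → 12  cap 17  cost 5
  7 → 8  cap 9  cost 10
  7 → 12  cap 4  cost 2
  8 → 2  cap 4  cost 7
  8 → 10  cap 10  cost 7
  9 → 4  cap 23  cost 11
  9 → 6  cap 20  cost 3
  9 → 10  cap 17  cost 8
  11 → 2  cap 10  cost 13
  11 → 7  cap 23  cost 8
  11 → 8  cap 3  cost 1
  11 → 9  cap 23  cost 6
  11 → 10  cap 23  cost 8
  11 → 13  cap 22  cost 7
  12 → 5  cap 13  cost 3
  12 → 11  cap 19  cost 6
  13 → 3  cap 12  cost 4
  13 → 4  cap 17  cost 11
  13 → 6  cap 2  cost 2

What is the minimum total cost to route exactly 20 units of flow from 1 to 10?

shortest-cost path #1: 1→3→10 push 1 @ unit cost 4 (adds 4)
shortest-cost path #2: 1→3→12→11→10 push 3 @ unit cost 17 (adds 51)
shortest-cost path #3: 1→3→7→12→11→10 push 3 @ unit cost 20 (adds 60)
shortest-cost path #4: 1→5→7→12→11→10 push 1 @ unit cost 22 (adds 22)
shortest-cost path #5: 1→5→0→11→10 push 4 @ unit cost 22 (adds 88)
shortest-cost path #6: 1→5→7→8→10 push 8 @ unit cost 23 (adds 184)
total cost = 409

Minimum cost for 20 units: 409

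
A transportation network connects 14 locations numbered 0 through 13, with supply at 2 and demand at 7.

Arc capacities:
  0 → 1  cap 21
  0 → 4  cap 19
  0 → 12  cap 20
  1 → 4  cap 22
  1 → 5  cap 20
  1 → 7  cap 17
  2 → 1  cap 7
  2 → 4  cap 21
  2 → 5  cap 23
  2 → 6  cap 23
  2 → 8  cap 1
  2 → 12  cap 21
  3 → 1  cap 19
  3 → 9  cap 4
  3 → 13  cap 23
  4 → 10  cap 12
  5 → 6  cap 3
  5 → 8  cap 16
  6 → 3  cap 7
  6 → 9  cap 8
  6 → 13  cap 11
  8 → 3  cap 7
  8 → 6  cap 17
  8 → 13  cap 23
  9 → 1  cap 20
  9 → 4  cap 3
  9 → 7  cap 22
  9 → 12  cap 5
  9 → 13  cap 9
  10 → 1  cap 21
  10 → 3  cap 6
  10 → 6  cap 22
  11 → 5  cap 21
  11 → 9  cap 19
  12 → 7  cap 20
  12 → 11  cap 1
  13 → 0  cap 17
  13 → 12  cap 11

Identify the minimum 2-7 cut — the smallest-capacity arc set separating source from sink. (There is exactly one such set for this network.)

Min-cut arcs: {(1,7), (3,9), (6,9), (12,7), (12,11)} (total capacity 50)

augment #1: 2→1→7 push 7
augment #2: 2→12→7 push 20
augment #3: 2→6→9→7 push 8
augment #4: 2→4→10→1→7 push 10
augment #5: 2→6→3→9→7 push 4
augment #6: 2→12→11→9→7 push 1
max flow = 50; residual-reachable set from 2 gives S-side
cut edges (S→T): {(1,7), (3,9), (6,9), (12,7), (12,11)} total cap 50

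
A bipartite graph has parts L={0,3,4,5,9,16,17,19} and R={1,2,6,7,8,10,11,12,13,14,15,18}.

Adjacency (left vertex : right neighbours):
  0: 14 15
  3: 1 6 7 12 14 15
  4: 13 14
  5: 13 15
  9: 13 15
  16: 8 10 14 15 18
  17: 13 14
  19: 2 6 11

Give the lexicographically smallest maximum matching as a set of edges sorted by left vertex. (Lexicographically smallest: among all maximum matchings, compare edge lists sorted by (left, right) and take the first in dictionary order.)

|M| = 6 (so the lex-smallest maximum matching has 6 edges)
process left vertices in ascending order; for each, take the smallest-labelled available neighbour that still permits 6 edges overall, or leave it unmatched if none does
lex-smallest matching: {0-14, 3-1, 4-13, 5-15, 16-8, 19-2}

Lex-smallest maximum matching: {(0,14), (3,1), (4,13), (5,15), (16,8), (19,2)}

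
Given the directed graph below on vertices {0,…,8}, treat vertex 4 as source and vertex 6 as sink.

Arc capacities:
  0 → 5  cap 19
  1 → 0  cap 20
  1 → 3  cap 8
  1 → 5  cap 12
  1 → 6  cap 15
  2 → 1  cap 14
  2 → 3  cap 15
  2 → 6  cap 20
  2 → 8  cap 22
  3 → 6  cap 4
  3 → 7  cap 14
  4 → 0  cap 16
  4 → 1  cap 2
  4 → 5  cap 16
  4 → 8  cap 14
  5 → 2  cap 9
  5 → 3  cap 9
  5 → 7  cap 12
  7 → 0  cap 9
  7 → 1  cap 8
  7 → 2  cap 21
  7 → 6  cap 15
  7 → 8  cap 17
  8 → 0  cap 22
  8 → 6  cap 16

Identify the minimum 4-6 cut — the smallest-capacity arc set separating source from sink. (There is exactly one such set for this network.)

augment #1: 4→1→6 push 2
augment #2: 4→8→6 push 14
augment #3: 4→5→2→6 push 9
augment #4: 4→5→3→6 push 4
augment #5: 4→5→7→6 push 3
augment #6: 4→0→5→7→6 push 9
augment #7: 4→0→5→3→7→6 push 3
augment #8: 4→0→5→3→7→1→6 push 2
max flow = 46; residual-reachable set from 4 gives S-side
cut edges (S→T): {(4,1), (4,8), (5,2), (5,3), (5,7)} total cap 46

Min-cut arcs: {(4,1), (4,8), (5,2), (5,3), (5,7)} (total capacity 46)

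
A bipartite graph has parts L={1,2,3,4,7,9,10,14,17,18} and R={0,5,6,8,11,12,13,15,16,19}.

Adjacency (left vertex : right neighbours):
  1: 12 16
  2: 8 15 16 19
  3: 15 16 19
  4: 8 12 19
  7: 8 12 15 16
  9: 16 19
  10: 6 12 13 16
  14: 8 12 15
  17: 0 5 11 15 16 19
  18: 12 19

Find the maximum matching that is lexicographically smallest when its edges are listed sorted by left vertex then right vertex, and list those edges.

|M| = 7 (so the lex-smallest maximum matching has 7 edges)
process left vertices in ascending order; for each, take the smallest-labelled available neighbour that still permits 7 edges overall, or leave it unmatched if none does
lex-smallest matching: {1-12, 2-8, 3-15, 4-19, 7-16, 10-6, 17-0}

Lex-smallest maximum matching: {(1,12), (2,8), (3,15), (4,19), (7,16), (10,6), (17,0)}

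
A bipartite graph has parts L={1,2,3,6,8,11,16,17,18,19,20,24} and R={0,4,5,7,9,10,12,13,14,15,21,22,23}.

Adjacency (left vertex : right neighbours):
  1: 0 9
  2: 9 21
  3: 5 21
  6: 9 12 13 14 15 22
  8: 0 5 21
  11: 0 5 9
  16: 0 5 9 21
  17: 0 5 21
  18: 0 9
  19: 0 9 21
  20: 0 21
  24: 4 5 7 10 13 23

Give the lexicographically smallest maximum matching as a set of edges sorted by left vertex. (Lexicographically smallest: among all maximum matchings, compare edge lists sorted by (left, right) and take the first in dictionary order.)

Lex-smallest maximum matching: {(1,0), (2,9), (3,5), (6,12), (8,21), (24,4)}

|M| = 6 (so the lex-smallest maximum matching has 6 edges)
process left vertices in ascending order; for each, take the smallest-labelled available neighbour that still permits 6 edges overall, or leave it unmatched if none does
lex-smallest matching: {1-0, 2-9, 3-5, 6-12, 8-21, 24-4}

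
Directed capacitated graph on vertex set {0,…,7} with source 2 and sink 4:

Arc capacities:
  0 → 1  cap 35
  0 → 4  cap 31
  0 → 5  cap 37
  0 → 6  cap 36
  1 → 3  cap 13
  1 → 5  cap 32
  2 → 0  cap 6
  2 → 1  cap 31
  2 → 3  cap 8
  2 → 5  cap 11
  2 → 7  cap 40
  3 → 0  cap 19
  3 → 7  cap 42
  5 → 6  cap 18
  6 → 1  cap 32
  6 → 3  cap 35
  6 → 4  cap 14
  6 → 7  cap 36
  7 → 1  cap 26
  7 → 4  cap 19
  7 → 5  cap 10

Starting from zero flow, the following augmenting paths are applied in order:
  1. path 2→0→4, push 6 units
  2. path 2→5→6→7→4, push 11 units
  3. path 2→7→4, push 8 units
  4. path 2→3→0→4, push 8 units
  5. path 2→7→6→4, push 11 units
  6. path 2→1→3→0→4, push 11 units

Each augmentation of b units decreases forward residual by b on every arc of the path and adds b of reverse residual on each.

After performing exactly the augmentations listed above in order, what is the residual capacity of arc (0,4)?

Residual capacity of (0,4): 6

after path 1 (2→0→4, push 6): res(0,4)=25
after path 2 (2→5→6→7→4, push 11): res(0,4)=25
after path 3 (2→7→4, push 8): res(0,4)=25
after path 4 (2→3→0→4, push 8): res(0,4)=17
after path 5 (2→7→6→4, push 11): res(0,4)=17
after path 6 (2→1→3→0→4, push 11): res(0,4)=6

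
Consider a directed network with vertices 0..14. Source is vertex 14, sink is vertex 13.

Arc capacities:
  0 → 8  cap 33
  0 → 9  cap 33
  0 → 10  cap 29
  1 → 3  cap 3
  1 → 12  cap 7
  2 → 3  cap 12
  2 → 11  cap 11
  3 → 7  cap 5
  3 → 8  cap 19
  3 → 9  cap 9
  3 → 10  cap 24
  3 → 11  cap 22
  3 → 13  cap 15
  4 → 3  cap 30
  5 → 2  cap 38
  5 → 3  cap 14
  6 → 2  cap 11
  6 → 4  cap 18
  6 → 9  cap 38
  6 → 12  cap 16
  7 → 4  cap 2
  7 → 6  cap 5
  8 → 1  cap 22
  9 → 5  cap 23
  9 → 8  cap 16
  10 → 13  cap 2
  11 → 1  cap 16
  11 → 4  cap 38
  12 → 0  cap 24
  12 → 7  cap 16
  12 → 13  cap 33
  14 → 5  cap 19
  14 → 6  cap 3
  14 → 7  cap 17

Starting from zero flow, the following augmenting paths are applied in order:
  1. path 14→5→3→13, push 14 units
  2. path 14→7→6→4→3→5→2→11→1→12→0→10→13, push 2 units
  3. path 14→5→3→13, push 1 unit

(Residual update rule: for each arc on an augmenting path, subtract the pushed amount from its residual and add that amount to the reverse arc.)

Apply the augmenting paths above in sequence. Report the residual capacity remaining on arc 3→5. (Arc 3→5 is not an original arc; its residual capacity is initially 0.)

Residual capacity of (3,5): 13

after path 1 (14→5→3→13, push 14): res(3,5)=14
after path 2 (14→7→6→4→3→5→2→11→1→12→0→10→13, push 2): res(3,5)=12
after path 3 (14→5→3→13, push 1): res(3,5)=13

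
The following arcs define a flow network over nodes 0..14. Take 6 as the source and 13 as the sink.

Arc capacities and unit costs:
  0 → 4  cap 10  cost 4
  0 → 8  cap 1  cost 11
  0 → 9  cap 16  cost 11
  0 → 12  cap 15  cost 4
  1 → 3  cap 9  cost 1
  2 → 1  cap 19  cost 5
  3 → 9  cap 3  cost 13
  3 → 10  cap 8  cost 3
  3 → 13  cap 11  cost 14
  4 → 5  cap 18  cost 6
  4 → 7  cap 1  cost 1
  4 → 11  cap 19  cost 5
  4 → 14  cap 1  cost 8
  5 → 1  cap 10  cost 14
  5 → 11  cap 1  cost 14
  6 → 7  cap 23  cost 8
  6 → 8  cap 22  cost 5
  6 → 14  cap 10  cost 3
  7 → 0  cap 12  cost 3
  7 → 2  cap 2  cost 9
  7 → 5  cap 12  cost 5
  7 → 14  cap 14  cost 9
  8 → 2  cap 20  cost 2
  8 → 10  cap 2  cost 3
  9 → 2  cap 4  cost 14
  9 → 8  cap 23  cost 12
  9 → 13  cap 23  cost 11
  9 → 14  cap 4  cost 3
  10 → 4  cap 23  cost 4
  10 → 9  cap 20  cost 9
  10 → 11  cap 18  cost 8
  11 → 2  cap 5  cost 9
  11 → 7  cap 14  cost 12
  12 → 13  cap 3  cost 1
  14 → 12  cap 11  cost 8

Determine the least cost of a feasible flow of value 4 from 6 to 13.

shortest-cost path #1: 6→14→12→13 push 3 @ unit cost 12 (adds 36)
shortest-cost path #2: 6→8→2→1→3→13 push 1 @ unit cost 27 (adds 27)
total cost = 63

Minimum cost for 4 units: 63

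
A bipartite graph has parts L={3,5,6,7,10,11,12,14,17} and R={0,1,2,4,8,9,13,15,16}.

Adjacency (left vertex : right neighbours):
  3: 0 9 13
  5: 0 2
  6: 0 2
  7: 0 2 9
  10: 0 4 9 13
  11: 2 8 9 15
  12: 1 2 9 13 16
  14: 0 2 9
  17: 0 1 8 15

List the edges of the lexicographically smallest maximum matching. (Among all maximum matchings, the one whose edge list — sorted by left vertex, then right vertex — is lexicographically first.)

|M| = 8 (so the lex-smallest maximum matching has 8 edges)
process left vertices in ascending order; for each, take the smallest-labelled available neighbour that still permits 8 edges overall, or leave it unmatched if none does
lex-smallest matching: {3-13, 5-0, 6-2, 7-9, 10-4, 11-8, 12-1, 17-15}

Lex-smallest maximum matching: {(3,13), (5,0), (6,2), (7,9), (10,4), (11,8), (12,1), (17,15)}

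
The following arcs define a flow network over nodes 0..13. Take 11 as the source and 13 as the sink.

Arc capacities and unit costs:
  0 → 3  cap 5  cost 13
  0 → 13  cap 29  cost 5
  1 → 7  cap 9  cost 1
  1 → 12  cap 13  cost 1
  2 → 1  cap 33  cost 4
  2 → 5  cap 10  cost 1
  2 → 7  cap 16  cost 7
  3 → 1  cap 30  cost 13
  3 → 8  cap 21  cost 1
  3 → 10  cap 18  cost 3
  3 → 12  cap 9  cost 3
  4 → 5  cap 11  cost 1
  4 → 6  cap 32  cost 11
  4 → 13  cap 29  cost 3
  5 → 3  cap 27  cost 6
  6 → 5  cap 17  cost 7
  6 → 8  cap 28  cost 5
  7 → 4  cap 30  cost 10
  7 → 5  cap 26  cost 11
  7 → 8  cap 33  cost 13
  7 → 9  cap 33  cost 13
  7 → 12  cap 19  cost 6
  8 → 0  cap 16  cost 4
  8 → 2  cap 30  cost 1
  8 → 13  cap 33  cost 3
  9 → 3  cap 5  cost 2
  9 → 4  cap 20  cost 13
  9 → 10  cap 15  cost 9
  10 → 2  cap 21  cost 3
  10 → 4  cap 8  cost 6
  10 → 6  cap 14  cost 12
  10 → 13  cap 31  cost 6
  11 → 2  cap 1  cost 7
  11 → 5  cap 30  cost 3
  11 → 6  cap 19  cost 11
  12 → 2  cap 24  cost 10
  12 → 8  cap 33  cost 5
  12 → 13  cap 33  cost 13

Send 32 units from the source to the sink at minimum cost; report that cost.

Minimum cost for 32 units: 476

shortest-cost path #1: 11→5→3→8→13 push 21 @ unit cost 13 (adds 273)
shortest-cost path #2: 11→5→3→10→13 push 6 @ unit cost 18 (adds 108)
shortest-cost path #3: 11→6→8→13 push 5 @ unit cost 19 (adds 95)
total cost = 476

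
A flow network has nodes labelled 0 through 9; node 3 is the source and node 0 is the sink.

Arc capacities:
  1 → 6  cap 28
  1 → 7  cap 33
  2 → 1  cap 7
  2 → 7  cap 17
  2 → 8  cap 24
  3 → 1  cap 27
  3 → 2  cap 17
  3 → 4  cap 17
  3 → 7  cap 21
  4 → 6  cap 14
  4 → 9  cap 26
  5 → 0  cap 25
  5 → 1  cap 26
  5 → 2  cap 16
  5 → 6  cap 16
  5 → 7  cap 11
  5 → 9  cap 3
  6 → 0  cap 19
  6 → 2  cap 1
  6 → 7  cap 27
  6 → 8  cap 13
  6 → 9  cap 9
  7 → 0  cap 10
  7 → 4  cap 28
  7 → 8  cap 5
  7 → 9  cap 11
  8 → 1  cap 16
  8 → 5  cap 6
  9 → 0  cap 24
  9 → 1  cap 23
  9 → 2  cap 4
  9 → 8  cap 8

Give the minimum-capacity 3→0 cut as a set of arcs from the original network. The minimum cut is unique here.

Min-cut arcs: {(6,0), (7,0), (8,5), (9,0)} (total capacity 59)

augment #1: 3→7→0 push 10
augment #2: 3→1→6→0 push 19
augment #3: 3→4→9→0 push 17
augment #4: 3→7→9→0 push 7
augment #5: 3→2→8→5→0 push 6
max flow = 59; residual-reachable set from 3 gives S-side
cut edges (S→T): {(6,0), (7,0), (8,5), (9,0)} total cap 59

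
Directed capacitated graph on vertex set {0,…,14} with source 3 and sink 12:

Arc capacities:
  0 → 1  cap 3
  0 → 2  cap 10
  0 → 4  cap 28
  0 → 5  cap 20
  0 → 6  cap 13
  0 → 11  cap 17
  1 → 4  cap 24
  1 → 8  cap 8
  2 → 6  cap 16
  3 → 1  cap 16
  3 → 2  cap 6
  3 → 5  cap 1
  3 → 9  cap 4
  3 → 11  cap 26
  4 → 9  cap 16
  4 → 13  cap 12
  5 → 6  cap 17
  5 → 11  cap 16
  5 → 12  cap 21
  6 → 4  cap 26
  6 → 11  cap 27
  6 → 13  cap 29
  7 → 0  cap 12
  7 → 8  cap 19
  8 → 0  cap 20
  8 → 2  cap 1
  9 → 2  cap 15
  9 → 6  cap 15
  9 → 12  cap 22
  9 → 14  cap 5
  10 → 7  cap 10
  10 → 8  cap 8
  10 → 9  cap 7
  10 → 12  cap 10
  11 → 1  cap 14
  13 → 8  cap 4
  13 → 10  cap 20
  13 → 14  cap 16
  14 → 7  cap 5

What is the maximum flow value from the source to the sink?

augment #1: 3→5→12 bottleneck 1, total now 1
augment #2: 3→9→12 bottleneck 4, total now 5
augment #3: 3→1→4→9→12 bottleneck 16, total now 21
augment #4: 3→2→6→13→10→12 bottleneck 6, total now 27
augment #5: 3→11→1→4→13→10→12 bottleneck 4, total now 31
augment #6: 3→11→1→8→0→5→12 bottleneck 8, total now 39
augment #7: 3→11→1→4→13→10→9→12 bottleneck 2, total now 41

Maximum flow value: 41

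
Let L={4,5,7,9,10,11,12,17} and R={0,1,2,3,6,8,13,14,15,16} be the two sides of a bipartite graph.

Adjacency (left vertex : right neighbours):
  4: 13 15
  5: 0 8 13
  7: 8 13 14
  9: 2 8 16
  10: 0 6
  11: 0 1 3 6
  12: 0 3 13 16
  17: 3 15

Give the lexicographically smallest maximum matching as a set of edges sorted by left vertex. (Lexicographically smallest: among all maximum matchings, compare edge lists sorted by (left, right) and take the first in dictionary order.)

|M| = 8 (so the lex-smallest maximum matching has 8 edges)
process left vertices in ascending order; for each, take the smallest-labelled available neighbour that still permits 8 edges overall, or leave it unmatched if none does
lex-smallest matching: {4-13, 5-0, 7-8, 9-2, 10-6, 11-1, 12-3, 17-15}

Lex-smallest maximum matching: {(4,13), (5,0), (7,8), (9,2), (10,6), (11,1), (12,3), (17,15)}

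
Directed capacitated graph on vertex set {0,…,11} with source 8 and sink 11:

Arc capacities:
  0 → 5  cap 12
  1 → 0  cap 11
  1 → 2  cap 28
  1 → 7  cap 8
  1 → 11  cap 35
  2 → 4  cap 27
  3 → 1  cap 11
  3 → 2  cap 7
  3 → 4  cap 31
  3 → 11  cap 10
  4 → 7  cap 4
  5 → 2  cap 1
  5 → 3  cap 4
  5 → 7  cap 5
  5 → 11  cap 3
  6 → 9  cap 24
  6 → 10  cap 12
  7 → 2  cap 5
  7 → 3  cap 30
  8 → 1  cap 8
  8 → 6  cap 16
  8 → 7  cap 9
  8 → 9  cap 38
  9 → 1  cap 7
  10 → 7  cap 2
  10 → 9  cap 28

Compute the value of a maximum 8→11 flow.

Maximum flow value: 26

augment #1: 8→1→11 bottleneck 8, total now 8
augment #2: 8→7→3→11 bottleneck 9, total now 17
augment #3: 8→9→1→11 bottleneck 7, total now 24
augment #4: 8→6→10→7→3→11 bottleneck 1, total now 25
augment #5: 8→6→10→7→3→1→11 bottleneck 1, total now 26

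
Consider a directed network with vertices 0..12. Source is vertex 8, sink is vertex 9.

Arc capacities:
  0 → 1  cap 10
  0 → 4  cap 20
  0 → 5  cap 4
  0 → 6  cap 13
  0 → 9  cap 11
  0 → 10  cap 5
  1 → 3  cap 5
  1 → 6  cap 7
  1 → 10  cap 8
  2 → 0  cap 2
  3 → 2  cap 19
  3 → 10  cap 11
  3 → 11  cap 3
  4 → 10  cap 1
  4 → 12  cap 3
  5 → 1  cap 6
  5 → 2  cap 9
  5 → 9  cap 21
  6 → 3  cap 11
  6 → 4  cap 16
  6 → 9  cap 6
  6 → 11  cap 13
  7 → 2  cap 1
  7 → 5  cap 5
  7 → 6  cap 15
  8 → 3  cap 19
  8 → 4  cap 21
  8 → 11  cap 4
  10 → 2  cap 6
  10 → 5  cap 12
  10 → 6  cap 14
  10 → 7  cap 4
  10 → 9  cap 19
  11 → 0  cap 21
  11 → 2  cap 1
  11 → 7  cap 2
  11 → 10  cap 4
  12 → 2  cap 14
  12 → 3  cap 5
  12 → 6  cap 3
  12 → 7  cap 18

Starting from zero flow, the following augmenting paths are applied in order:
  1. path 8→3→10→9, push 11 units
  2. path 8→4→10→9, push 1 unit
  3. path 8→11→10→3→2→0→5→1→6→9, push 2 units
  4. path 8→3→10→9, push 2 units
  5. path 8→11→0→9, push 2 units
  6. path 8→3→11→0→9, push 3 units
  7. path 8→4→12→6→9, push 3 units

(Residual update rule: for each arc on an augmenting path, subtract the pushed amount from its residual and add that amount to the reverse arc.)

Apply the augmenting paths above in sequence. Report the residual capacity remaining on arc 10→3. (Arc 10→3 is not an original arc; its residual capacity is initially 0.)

after path 1 (8→3→10→9, push 11): res(10,3)=11
after path 2 (8→4→10→9, push 1): res(10,3)=11
after path 3 (8→11→10→3→2→0→5→1→6→9, push 2): res(10,3)=9
after path 4 (8→3→10→9, push 2): res(10,3)=11
after path 5 (8→11→0→9, push 2): res(10,3)=11
after path 6 (8→3→11→0→9, push 3): res(10,3)=11
after path 7 (8→4→12→6→9, push 3): res(10,3)=11

Residual capacity of (10,3): 11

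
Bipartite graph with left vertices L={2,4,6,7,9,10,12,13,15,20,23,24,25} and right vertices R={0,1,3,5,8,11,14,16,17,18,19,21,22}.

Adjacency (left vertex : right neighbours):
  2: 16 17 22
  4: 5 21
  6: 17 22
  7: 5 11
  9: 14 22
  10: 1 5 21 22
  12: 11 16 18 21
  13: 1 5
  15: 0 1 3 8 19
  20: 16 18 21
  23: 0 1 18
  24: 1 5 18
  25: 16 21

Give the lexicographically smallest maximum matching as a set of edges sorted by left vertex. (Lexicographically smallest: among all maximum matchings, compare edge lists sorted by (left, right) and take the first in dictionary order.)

Lex-smallest maximum matching: {(2,16), (4,5), (6,17), (7,11), (9,14), (10,22), (12,18), (13,1), (15,3), (20,21), (23,0)}

|M| = 11 (so the lex-smallest maximum matching has 11 edges)
process left vertices in ascending order; for each, take the smallest-labelled available neighbour that still permits 11 edges overall, or leave it unmatched if none does
lex-smallest matching: {2-16, 4-5, 6-17, 7-11, 9-14, 10-22, 12-18, 13-1, 15-3, 20-21, 23-0}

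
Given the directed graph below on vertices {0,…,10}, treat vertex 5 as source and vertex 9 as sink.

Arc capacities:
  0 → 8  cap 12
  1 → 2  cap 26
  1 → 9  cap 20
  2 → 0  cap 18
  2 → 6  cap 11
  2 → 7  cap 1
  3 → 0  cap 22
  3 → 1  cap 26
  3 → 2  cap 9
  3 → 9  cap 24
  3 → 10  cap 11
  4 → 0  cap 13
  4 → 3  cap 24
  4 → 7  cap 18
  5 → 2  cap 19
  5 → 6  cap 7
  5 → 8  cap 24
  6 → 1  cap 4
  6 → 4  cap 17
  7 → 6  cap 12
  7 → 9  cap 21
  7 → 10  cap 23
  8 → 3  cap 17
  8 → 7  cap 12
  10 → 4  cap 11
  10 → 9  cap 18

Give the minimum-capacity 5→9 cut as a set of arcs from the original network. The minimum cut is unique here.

augment #1: 5→2→7→9 push 1
augment #2: 5→6→1→9 push 4
augment #3: 5→8→3→9 push 17
augment #4: 5→8→7→9 push 7
augment #5: 5→6→4→3→9 push 3
augment #6: 5→2→0→8→7→9 push 5
augment #7: 5→2→6→4→3→9 push 4
augment #8: 5→2→6→4→7→9 push 7
max flow = 48; residual-reachable set from 5 gives S-side
cut edges (S→T): {(2,6), (2,7), (5,6), (8,3), (8,7)} total cap 48

Min-cut arcs: {(2,6), (2,7), (5,6), (8,3), (8,7)} (total capacity 48)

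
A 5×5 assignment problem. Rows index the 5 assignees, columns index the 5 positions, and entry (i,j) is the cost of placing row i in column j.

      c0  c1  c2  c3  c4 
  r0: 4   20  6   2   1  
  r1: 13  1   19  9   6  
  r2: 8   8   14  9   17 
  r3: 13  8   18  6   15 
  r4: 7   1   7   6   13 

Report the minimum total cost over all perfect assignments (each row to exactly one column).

Minimum assignment cost: 23

optimal assignment: row0→col4 (cost 1), row1→col1 (cost 1), row2→col0 (cost 8), row3→col3 (cost 6), row4→col2 (cost 7)
total = 1 + 1 + 8 + 6 + 7 = 23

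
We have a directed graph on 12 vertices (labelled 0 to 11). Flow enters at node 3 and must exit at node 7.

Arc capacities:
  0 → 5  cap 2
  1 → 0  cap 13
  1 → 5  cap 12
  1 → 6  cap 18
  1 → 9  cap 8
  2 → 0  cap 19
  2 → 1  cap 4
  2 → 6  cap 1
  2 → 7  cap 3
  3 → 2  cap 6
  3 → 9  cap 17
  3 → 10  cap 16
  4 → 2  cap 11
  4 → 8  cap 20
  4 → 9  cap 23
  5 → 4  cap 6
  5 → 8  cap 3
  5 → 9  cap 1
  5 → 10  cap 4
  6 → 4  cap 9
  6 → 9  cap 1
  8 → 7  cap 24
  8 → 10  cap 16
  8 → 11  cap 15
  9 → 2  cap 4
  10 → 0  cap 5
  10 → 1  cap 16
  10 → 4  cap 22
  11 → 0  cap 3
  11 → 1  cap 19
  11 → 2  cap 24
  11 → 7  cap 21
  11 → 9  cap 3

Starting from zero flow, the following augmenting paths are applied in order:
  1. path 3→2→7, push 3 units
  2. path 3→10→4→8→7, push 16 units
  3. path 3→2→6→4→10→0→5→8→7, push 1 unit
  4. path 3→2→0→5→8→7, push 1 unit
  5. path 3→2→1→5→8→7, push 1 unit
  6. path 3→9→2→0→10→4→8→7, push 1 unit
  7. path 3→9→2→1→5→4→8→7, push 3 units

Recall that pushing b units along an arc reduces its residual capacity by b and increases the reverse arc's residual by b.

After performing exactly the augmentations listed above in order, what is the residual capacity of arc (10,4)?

after path 1 (3→2→7, push 3): res(10,4)=22
after path 2 (3→10→4→8→7, push 16): res(10,4)=6
after path 3 (3→2→6→4→10→0→5→8→7, push 1): res(10,4)=7
after path 4 (3→2→0→5→8→7, push 1): res(10,4)=7
after path 5 (3→2→1→5→8→7, push 1): res(10,4)=7
after path 6 (3→9→2→0→10→4→8→7, push 1): res(10,4)=6
after path 7 (3→9→2→1→5→4→8→7, push 3): res(10,4)=6

Residual capacity of (10,4): 6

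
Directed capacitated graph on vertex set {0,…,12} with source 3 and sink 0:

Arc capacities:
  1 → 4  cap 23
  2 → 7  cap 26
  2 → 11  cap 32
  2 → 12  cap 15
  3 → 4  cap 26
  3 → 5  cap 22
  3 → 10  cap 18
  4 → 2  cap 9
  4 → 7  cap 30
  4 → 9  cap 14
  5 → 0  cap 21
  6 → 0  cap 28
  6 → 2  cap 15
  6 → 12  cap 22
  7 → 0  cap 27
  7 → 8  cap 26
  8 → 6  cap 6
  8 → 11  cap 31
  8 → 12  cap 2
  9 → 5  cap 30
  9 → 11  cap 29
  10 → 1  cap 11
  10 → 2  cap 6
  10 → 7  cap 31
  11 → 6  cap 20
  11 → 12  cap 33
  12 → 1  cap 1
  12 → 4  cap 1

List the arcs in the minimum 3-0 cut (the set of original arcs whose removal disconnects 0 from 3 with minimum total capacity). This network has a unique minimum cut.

Min-cut arcs: {(3,4), (3,10), (5,0)} (total capacity 65)

augment #1: 3→5→0 push 21
augment #2: 3→4→7→0 push 26
augment #3: 3→10→7→0 push 1
augment #4: 3→10→2→11→6→0 push 6
augment #5: 3→10→7→8→6→0 push 6
augment #6: 3→10→7→8→11→6→0 push 5
max flow = 65; residual-reachable set from 3 gives S-side
cut edges (S→T): {(3,4), (3,10), (5,0)} total cap 65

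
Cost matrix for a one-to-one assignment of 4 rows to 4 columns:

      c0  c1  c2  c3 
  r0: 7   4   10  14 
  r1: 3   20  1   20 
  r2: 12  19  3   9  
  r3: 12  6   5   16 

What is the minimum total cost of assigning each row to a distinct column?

optimal assignment: row0→col1 (cost 4), row1→col0 (cost 3), row2→col3 (cost 9), row3→col2 (cost 5)
total = 4 + 3 + 9 + 5 = 21

Minimum assignment cost: 21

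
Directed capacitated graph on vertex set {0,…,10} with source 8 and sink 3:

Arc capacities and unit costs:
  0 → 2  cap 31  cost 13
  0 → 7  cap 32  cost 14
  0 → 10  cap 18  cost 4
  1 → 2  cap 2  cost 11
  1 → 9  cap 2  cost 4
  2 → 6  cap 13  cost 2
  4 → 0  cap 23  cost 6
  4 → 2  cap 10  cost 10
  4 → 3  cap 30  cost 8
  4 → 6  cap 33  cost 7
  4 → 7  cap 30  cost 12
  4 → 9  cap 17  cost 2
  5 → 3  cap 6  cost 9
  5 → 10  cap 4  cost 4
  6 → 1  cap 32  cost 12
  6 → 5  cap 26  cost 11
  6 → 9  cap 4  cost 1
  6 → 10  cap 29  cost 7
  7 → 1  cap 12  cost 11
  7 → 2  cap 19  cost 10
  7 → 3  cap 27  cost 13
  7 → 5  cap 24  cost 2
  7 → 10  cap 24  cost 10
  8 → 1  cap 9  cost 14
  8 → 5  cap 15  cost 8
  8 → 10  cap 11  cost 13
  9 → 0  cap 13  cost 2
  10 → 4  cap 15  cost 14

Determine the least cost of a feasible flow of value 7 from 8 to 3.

shortest-cost path #1: 8→5→3 push 6 @ unit cost 17 (adds 102)
shortest-cost path #2: 8→5→10→4→3 push 1 @ unit cost 34 (adds 34)
total cost = 136

Minimum cost for 7 units: 136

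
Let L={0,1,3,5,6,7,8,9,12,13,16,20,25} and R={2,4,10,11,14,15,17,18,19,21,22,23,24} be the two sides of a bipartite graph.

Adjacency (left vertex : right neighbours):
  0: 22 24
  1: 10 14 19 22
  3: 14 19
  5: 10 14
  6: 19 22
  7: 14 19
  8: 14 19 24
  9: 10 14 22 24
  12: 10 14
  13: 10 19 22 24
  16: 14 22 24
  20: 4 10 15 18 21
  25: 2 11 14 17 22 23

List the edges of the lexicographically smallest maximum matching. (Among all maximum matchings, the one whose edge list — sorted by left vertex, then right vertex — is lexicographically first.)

|M| = 7 (so the lex-smallest maximum matching has 7 edges)
process left vertices in ascending order; for each, take the smallest-labelled available neighbour that still permits 7 edges overall, or leave it unmatched if none does
lex-smallest matching: {0-22, 1-10, 3-14, 6-19, 8-24, 20-4, 25-2}

Lex-smallest maximum matching: {(0,22), (1,10), (3,14), (6,19), (8,24), (20,4), (25,2)}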